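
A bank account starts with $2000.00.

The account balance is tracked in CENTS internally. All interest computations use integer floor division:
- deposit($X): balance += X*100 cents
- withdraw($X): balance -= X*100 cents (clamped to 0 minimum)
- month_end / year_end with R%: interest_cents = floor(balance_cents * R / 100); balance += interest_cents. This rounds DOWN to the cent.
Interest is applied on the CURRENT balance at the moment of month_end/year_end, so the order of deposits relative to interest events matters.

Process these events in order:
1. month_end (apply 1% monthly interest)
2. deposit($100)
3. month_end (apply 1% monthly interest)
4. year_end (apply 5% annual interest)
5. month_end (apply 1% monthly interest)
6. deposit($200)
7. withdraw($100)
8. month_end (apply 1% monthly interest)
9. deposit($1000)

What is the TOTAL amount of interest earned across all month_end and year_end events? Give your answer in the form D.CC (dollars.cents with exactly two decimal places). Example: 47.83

Answer: 194.44

Derivation:
After 1 (month_end (apply 1% monthly interest)): balance=$2020.00 total_interest=$20.00
After 2 (deposit($100)): balance=$2120.00 total_interest=$20.00
After 3 (month_end (apply 1% monthly interest)): balance=$2141.20 total_interest=$41.20
After 4 (year_end (apply 5% annual interest)): balance=$2248.26 total_interest=$148.26
After 5 (month_end (apply 1% monthly interest)): balance=$2270.74 total_interest=$170.74
After 6 (deposit($200)): balance=$2470.74 total_interest=$170.74
After 7 (withdraw($100)): balance=$2370.74 total_interest=$170.74
After 8 (month_end (apply 1% monthly interest)): balance=$2394.44 total_interest=$194.44
After 9 (deposit($1000)): balance=$3394.44 total_interest=$194.44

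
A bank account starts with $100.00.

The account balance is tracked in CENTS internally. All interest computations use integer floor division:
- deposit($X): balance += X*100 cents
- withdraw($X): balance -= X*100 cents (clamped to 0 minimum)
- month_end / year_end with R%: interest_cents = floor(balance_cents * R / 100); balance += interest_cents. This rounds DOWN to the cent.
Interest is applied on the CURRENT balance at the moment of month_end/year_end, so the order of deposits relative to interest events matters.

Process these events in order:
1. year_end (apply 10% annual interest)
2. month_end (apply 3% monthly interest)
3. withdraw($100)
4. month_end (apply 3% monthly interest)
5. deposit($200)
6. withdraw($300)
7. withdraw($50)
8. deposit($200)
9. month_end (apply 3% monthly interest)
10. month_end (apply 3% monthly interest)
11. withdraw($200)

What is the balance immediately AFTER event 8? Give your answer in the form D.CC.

Answer: 200.00

Derivation:
After 1 (year_end (apply 10% annual interest)): balance=$110.00 total_interest=$10.00
After 2 (month_end (apply 3% monthly interest)): balance=$113.30 total_interest=$13.30
After 3 (withdraw($100)): balance=$13.30 total_interest=$13.30
After 4 (month_end (apply 3% monthly interest)): balance=$13.69 total_interest=$13.69
After 5 (deposit($200)): balance=$213.69 total_interest=$13.69
After 6 (withdraw($300)): balance=$0.00 total_interest=$13.69
After 7 (withdraw($50)): balance=$0.00 total_interest=$13.69
After 8 (deposit($200)): balance=$200.00 total_interest=$13.69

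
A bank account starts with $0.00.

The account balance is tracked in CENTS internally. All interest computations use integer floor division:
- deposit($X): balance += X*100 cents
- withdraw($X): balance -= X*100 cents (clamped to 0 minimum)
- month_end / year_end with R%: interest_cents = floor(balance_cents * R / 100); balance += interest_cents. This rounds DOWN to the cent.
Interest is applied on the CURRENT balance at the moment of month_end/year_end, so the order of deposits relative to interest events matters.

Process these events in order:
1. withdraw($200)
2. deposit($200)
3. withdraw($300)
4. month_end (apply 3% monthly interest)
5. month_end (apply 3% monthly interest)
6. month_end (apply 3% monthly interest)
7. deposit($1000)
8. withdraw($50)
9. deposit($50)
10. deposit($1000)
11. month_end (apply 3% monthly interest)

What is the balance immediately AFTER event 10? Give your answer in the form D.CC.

After 1 (withdraw($200)): balance=$0.00 total_interest=$0.00
After 2 (deposit($200)): balance=$200.00 total_interest=$0.00
After 3 (withdraw($300)): balance=$0.00 total_interest=$0.00
After 4 (month_end (apply 3% monthly interest)): balance=$0.00 total_interest=$0.00
After 5 (month_end (apply 3% monthly interest)): balance=$0.00 total_interest=$0.00
After 6 (month_end (apply 3% monthly interest)): balance=$0.00 total_interest=$0.00
After 7 (deposit($1000)): balance=$1000.00 total_interest=$0.00
After 8 (withdraw($50)): balance=$950.00 total_interest=$0.00
After 9 (deposit($50)): balance=$1000.00 total_interest=$0.00
After 10 (deposit($1000)): balance=$2000.00 total_interest=$0.00

Answer: 2000.00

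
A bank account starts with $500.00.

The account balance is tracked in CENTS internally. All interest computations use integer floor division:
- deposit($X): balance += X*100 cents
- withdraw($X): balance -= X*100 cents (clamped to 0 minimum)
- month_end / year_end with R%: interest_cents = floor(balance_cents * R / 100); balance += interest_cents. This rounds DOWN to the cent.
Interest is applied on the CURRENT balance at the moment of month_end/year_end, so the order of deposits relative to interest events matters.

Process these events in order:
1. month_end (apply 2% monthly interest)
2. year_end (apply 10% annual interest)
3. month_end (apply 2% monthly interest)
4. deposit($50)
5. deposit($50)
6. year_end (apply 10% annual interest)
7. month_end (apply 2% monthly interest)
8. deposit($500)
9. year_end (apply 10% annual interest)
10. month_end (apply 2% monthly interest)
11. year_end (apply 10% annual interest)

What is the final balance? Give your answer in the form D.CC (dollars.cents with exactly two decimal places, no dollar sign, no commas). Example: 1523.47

After 1 (month_end (apply 2% monthly interest)): balance=$510.00 total_interest=$10.00
After 2 (year_end (apply 10% annual interest)): balance=$561.00 total_interest=$61.00
After 3 (month_end (apply 2% monthly interest)): balance=$572.22 total_interest=$72.22
After 4 (deposit($50)): balance=$622.22 total_interest=$72.22
After 5 (deposit($50)): balance=$672.22 total_interest=$72.22
After 6 (year_end (apply 10% annual interest)): balance=$739.44 total_interest=$139.44
After 7 (month_end (apply 2% monthly interest)): balance=$754.22 total_interest=$154.22
After 8 (deposit($500)): balance=$1254.22 total_interest=$154.22
After 9 (year_end (apply 10% annual interest)): balance=$1379.64 total_interest=$279.64
After 10 (month_end (apply 2% monthly interest)): balance=$1407.23 total_interest=$307.23
After 11 (year_end (apply 10% annual interest)): balance=$1547.95 total_interest=$447.95

Answer: 1547.95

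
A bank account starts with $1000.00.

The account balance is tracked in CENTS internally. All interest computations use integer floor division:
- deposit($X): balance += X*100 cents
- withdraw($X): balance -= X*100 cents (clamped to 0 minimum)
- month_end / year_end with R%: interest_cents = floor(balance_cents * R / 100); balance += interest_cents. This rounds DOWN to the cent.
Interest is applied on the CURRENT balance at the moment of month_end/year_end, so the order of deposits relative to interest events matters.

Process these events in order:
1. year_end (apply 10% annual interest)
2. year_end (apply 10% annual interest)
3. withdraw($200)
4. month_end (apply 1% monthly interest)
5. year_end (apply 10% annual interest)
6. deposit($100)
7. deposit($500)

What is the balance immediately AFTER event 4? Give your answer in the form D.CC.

Answer: 1020.10

Derivation:
After 1 (year_end (apply 10% annual interest)): balance=$1100.00 total_interest=$100.00
After 2 (year_end (apply 10% annual interest)): balance=$1210.00 total_interest=$210.00
After 3 (withdraw($200)): balance=$1010.00 total_interest=$210.00
After 4 (month_end (apply 1% monthly interest)): balance=$1020.10 total_interest=$220.10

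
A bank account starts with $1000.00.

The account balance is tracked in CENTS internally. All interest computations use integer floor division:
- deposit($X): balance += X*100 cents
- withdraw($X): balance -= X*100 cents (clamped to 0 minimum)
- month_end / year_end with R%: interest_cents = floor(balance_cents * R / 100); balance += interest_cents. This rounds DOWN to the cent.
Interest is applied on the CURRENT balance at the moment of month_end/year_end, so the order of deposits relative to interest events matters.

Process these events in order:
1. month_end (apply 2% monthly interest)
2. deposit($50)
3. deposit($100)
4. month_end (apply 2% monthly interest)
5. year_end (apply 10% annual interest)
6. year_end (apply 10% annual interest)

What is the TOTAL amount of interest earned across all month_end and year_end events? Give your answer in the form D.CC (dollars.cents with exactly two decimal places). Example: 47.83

After 1 (month_end (apply 2% monthly interest)): balance=$1020.00 total_interest=$20.00
After 2 (deposit($50)): balance=$1070.00 total_interest=$20.00
After 3 (deposit($100)): balance=$1170.00 total_interest=$20.00
After 4 (month_end (apply 2% monthly interest)): balance=$1193.40 total_interest=$43.40
After 5 (year_end (apply 10% annual interest)): balance=$1312.74 total_interest=$162.74
After 6 (year_end (apply 10% annual interest)): balance=$1444.01 total_interest=$294.01

Answer: 294.01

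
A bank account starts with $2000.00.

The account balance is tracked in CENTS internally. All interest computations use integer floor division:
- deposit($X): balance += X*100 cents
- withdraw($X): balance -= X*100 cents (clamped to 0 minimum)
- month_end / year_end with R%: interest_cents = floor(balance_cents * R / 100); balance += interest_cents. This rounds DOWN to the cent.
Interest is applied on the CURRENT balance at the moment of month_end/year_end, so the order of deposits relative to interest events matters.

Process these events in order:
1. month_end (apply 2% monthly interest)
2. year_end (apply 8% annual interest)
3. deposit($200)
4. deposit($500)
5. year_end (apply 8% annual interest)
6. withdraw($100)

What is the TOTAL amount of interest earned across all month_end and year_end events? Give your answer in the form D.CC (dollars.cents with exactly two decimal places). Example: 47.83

After 1 (month_end (apply 2% monthly interest)): balance=$2040.00 total_interest=$40.00
After 2 (year_end (apply 8% annual interest)): balance=$2203.20 total_interest=$203.20
After 3 (deposit($200)): balance=$2403.20 total_interest=$203.20
After 4 (deposit($500)): balance=$2903.20 total_interest=$203.20
After 5 (year_end (apply 8% annual interest)): balance=$3135.45 total_interest=$435.45
After 6 (withdraw($100)): balance=$3035.45 total_interest=$435.45

Answer: 435.45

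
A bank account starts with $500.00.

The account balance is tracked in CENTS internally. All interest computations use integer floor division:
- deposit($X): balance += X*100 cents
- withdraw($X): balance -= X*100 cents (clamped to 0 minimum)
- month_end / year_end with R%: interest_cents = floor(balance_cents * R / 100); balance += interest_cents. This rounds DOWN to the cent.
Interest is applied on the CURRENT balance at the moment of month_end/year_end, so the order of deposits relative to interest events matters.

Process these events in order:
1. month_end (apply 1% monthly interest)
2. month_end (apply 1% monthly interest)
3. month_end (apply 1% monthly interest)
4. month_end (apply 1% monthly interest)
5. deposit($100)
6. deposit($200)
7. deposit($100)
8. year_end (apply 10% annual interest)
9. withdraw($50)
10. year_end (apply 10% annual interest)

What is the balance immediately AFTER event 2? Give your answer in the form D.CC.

After 1 (month_end (apply 1% monthly interest)): balance=$505.00 total_interest=$5.00
After 2 (month_end (apply 1% monthly interest)): balance=$510.05 total_interest=$10.05

Answer: 510.05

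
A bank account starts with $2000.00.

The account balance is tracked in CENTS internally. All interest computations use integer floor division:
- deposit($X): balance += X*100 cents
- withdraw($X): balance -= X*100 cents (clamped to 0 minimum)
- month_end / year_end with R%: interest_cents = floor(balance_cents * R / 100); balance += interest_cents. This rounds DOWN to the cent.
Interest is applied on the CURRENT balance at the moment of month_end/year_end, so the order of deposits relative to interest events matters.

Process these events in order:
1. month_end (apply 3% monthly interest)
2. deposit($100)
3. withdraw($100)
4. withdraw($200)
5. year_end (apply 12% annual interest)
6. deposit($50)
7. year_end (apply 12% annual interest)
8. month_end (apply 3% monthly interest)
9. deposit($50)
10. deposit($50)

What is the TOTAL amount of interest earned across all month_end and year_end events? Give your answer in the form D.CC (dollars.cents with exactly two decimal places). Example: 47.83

Answer: 610.85

Derivation:
After 1 (month_end (apply 3% monthly interest)): balance=$2060.00 total_interest=$60.00
After 2 (deposit($100)): balance=$2160.00 total_interest=$60.00
After 3 (withdraw($100)): balance=$2060.00 total_interest=$60.00
After 4 (withdraw($200)): balance=$1860.00 total_interest=$60.00
After 5 (year_end (apply 12% annual interest)): balance=$2083.20 total_interest=$283.20
After 6 (deposit($50)): balance=$2133.20 total_interest=$283.20
After 7 (year_end (apply 12% annual interest)): balance=$2389.18 total_interest=$539.18
After 8 (month_end (apply 3% monthly interest)): balance=$2460.85 total_interest=$610.85
After 9 (deposit($50)): balance=$2510.85 total_interest=$610.85
After 10 (deposit($50)): balance=$2560.85 total_interest=$610.85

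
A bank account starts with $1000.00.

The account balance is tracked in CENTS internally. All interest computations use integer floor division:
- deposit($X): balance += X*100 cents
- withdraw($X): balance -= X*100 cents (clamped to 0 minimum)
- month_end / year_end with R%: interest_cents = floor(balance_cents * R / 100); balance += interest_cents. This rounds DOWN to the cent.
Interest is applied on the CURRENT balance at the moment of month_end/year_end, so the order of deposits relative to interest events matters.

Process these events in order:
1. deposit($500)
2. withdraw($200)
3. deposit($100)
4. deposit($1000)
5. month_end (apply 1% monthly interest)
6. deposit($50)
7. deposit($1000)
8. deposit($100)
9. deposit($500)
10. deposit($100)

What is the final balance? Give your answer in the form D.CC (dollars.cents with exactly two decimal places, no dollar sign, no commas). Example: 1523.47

Answer: 4174.00

Derivation:
After 1 (deposit($500)): balance=$1500.00 total_interest=$0.00
After 2 (withdraw($200)): balance=$1300.00 total_interest=$0.00
After 3 (deposit($100)): balance=$1400.00 total_interest=$0.00
After 4 (deposit($1000)): balance=$2400.00 total_interest=$0.00
After 5 (month_end (apply 1% monthly interest)): balance=$2424.00 total_interest=$24.00
After 6 (deposit($50)): balance=$2474.00 total_interest=$24.00
After 7 (deposit($1000)): balance=$3474.00 total_interest=$24.00
After 8 (deposit($100)): balance=$3574.00 total_interest=$24.00
After 9 (deposit($500)): balance=$4074.00 total_interest=$24.00
After 10 (deposit($100)): balance=$4174.00 total_interest=$24.00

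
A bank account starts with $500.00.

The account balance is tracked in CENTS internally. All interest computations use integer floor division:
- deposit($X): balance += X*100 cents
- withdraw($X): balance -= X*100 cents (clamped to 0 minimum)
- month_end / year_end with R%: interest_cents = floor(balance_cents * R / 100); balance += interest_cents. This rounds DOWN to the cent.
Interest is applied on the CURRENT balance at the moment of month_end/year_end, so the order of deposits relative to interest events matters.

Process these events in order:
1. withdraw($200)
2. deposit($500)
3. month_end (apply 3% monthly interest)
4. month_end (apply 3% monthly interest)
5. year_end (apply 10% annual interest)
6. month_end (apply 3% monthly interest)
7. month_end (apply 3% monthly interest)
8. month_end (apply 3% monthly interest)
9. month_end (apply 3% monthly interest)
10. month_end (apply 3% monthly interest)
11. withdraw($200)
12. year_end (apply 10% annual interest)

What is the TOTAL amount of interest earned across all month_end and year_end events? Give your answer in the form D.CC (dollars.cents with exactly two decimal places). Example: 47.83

Answer: 370.48

Derivation:
After 1 (withdraw($200)): balance=$300.00 total_interest=$0.00
After 2 (deposit($500)): balance=$800.00 total_interest=$0.00
After 3 (month_end (apply 3% monthly interest)): balance=$824.00 total_interest=$24.00
After 4 (month_end (apply 3% monthly interest)): balance=$848.72 total_interest=$48.72
After 5 (year_end (apply 10% annual interest)): balance=$933.59 total_interest=$133.59
After 6 (month_end (apply 3% monthly interest)): balance=$961.59 total_interest=$161.59
After 7 (month_end (apply 3% monthly interest)): balance=$990.43 total_interest=$190.43
After 8 (month_end (apply 3% monthly interest)): balance=$1020.14 total_interest=$220.14
After 9 (month_end (apply 3% monthly interest)): balance=$1050.74 total_interest=$250.74
After 10 (month_end (apply 3% monthly interest)): balance=$1082.26 total_interest=$282.26
After 11 (withdraw($200)): balance=$882.26 total_interest=$282.26
After 12 (year_end (apply 10% annual interest)): balance=$970.48 total_interest=$370.48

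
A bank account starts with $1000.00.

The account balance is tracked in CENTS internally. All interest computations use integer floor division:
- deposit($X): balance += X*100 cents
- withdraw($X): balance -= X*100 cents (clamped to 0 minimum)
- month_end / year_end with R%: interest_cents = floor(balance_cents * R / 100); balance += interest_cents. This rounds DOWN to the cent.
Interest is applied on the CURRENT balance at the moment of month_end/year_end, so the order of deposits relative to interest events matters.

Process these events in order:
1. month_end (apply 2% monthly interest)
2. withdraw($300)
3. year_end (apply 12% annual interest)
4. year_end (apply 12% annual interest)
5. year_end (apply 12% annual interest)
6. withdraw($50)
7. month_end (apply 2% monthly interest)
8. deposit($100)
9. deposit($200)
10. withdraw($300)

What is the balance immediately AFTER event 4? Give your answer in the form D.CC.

After 1 (month_end (apply 2% monthly interest)): balance=$1020.00 total_interest=$20.00
After 2 (withdraw($300)): balance=$720.00 total_interest=$20.00
After 3 (year_end (apply 12% annual interest)): balance=$806.40 total_interest=$106.40
After 4 (year_end (apply 12% annual interest)): balance=$903.16 total_interest=$203.16

Answer: 903.16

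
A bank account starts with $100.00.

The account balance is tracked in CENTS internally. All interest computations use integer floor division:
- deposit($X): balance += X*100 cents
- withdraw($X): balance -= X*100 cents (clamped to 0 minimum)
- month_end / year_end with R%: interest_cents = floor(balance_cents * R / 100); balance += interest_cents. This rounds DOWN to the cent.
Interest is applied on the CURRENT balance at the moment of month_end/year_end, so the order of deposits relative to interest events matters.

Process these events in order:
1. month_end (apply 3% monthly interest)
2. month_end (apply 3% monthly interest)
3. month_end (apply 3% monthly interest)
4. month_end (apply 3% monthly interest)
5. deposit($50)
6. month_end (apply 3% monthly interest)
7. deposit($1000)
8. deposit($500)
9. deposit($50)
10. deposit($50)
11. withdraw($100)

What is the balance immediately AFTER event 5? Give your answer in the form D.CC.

Answer: 162.54

Derivation:
After 1 (month_end (apply 3% monthly interest)): balance=$103.00 total_interest=$3.00
After 2 (month_end (apply 3% monthly interest)): balance=$106.09 total_interest=$6.09
After 3 (month_end (apply 3% monthly interest)): balance=$109.27 total_interest=$9.27
After 4 (month_end (apply 3% monthly interest)): balance=$112.54 total_interest=$12.54
After 5 (deposit($50)): balance=$162.54 total_interest=$12.54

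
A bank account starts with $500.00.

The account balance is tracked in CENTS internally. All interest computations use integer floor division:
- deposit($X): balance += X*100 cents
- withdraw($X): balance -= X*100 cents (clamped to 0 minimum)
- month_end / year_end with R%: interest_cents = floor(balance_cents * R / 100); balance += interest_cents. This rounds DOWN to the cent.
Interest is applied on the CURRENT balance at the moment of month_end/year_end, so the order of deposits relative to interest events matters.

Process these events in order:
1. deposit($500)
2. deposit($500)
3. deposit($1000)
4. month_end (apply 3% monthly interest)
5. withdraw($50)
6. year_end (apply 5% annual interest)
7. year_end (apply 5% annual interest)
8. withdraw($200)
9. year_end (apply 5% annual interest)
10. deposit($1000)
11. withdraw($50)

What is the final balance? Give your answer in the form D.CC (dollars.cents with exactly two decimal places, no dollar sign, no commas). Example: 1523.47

Answer: 3663.00

Derivation:
After 1 (deposit($500)): balance=$1000.00 total_interest=$0.00
After 2 (deposit($500)): balance=$1500.00 total_interest=$0.00
After 3 (deposit($1000)): balance=$2500.00 total_interest=$0.00
After 4 (month_end (apply 3% monthly interest)): balance=$2575.00 total_interest=$75.00
After 5 (withdraw($50)): balance=$2525.00 total_interest=$75.00
After 6 (year_end (apply 5% annual interest)): balance=$2651.25 total_interest=$201.25
After 7 (year_end (apply 5% annual interest)): balance=$2783.81 total_interest=$333.81
After 8 (withdraw($200)): balance=$2583.81 total_interest=$333.81
After 9 (year_end (apply 5% annual interest)): balance=$2713.00 total_interest=$463.00
After 10 (deposit($1000)): balance=$3713.00 total_interest=$463.00
After 11 (withdraw($50)): balance=$3663.00 total_interest=$463.00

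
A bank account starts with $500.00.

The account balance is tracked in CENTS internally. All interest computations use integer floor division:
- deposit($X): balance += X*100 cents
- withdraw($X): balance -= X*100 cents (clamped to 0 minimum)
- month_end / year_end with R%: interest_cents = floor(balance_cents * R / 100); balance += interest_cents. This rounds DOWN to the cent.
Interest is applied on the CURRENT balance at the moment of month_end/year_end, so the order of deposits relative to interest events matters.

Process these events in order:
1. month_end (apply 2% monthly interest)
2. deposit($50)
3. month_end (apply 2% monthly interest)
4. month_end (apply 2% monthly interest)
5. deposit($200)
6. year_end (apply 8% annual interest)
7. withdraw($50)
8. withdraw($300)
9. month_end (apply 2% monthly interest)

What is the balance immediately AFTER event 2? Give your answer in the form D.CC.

After 1 (month_end (apply 2% monthly interest)): balance=$510.00 total_interest=$10.00
After 2 (deposit($50)): balance=$560.00 total_interest=$10.00

Answer: 560.00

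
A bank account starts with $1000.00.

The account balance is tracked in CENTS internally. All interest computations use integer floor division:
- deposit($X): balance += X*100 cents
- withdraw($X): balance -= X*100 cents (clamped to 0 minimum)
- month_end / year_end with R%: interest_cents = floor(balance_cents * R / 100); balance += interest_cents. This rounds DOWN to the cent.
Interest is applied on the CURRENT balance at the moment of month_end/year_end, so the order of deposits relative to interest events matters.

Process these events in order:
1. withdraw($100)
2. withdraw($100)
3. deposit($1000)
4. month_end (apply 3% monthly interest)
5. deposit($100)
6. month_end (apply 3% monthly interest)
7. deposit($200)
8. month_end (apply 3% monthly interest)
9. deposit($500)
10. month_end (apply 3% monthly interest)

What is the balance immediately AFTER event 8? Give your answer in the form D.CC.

After 1 (withdraw($100)): balance=$900.00 total_interest=$0.00
After 2 (withdraw($100)): balance=$800.00 total_interest=$0.00
After 3 (deposit($1000)): balance=$1800.00 total_interest=$0.00
After 4 (month_end (apply 3% monthly interest)): balance=$1854.00 total_interest=$54.00
After 5 (deposit($100)): balance=$1954.00 total_interest=$54.00
After 6 (month_end (apply 3% monthly interest)): balance=$2012.62 total_interest=$112.62
After 7 (deposit($200)): balance=$2212.62 total_interest=$112.62
After 8 (month_end (apply 3% monthly interest)): balance=$2278.99 total_interest=$178.99

Answer: 2278.99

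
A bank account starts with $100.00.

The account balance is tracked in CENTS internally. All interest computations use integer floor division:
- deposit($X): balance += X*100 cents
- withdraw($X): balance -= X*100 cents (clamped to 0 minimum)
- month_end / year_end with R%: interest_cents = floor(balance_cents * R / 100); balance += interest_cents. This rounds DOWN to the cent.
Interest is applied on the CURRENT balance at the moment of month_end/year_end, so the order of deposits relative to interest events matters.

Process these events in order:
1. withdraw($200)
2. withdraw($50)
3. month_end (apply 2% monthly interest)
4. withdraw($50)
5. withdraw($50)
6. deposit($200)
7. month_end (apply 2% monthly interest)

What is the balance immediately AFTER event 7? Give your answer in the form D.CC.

Answer: 204.00

Derivation:
After 1 (withdraw($200)): balance=$0.00 total_interest=$0.00
After 2 (withdraw($50)): balance=$0.00 total_interest=$0.00
After 3 (month_end (apply 2% monthly interest)): balance=$0.00 total_interest=$0.00
After 4 (withdraw($50)): balance=$0.00 total_interest=$0.00
After 5 (withdraw($50)): balance=$0.00 total_interest=$0.00
After 6 (deposit($200)): balance=$200.00 total_interest=$0.00
After 7 (month_end (apply 2% monthly interest)): balance=$204.00 total_interest=$4.00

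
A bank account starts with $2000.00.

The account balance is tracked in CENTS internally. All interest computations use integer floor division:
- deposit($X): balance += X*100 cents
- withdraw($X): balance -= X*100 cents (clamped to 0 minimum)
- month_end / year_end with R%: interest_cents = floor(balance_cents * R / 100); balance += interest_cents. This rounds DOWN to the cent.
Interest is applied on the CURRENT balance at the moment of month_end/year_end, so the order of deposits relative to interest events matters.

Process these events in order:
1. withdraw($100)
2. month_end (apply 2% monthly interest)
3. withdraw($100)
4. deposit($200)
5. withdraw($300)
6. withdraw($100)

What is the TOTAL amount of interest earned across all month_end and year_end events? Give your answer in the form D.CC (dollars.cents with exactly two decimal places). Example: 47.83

Answer: 38.00

Derivation:
After 1 (withdraw($100)): balance=$1900.00 total_interest=$0.00
After 2 (month_end (apply 2% monthly interest)): balance=$1938.00 total_interest=$38.00
After 3 (withdraw($100)): balance=$1838.00 total_interest=$38.00
After 4 (deposit($200)): balance=$2038.00 total_interest=$38.00
After 5 (withdraw($300)): balance=$1738.00 total_interest=$38.00
After 6 (withdraw($100)): balance=$1638.00 total_interest=$38.00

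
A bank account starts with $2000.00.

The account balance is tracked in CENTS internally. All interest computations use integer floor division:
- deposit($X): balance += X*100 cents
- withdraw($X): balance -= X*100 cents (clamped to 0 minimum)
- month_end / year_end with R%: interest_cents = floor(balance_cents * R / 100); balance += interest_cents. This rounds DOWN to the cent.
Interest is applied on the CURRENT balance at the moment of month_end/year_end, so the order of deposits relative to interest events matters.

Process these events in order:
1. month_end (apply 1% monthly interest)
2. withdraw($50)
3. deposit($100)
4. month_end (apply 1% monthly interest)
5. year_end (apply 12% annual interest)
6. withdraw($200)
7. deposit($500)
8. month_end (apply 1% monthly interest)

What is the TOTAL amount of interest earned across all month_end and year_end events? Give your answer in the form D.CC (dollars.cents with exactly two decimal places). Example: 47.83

Answer: 317.99

Derivation:
After 1 (month_end (apply 1% monthly interest)): balance=$2020.00 total_interest=$20.00
After 2 (withdraw($50)): balance=$1970.00 total_interest=$20.00
After 3 (deposit($100)): balance=$2070.00 total_interest=$20.00
After 4 (month_end (apply 1% monthly interest)): balance=$2090.70 total_interest=$40.70
After 5 (year_end (apply 12% annual interest)): balance=$2341.58 total_interest=$291.58
After 6 (withdraw($200)): balance=$2141.58 total_interest=$291.58
After 7 (deposit($500)): balance=$2641.58 total_interest=$291.58
After 8 (month_end (apply 1% monthly interest)): balance=$2667.99 total_interest=$317.99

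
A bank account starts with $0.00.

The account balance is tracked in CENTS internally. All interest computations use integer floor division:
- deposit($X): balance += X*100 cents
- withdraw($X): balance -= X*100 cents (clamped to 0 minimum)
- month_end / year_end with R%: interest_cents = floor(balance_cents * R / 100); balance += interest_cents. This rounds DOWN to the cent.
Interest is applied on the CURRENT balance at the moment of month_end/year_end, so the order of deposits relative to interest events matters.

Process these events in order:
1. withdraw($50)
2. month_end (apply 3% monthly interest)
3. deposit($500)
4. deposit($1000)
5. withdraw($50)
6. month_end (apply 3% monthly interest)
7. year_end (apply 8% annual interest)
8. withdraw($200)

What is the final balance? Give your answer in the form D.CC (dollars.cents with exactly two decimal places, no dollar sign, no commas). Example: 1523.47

After 1 (withdraw($50)): balance=$0.00 total_interest=$0.00
After 2 (month_end (apply 3% monthly interest)): balance=$0.00 total_interest=$0.00
After 3 (deposit($500)): balance=$500.00 total_interest=$0.00
After 4 (deposit($1000)): balance=$1500.00 total_interest=$0.00
After 5 (withdraw($50)): balance=$1450.00 total_interest=$0.00
After 6 (month_end (apply 3% monthly interest)): balance=$1493.50 total_interest=$43.50
After 7 (year_end (apply 8% annual interest)): balance=$1612.98 total_interest=$162.98
After 8 (withdraw($200)): balance=$1412.98 total_interest=$162.98

Answer: 1412.98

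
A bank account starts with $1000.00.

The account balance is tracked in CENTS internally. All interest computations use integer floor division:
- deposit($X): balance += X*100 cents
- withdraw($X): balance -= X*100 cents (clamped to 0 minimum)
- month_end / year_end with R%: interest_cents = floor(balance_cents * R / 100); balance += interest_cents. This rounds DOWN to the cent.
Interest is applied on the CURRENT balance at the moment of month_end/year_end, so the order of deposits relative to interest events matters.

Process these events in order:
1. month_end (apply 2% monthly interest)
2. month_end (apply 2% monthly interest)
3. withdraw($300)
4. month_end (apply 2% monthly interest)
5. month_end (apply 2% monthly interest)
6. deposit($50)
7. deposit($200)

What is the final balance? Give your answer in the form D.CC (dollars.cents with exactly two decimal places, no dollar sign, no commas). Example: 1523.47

Answer: 1020.30

Derivation:
After 1 (month_end (apply 2% monthly interest)): balance=$1020.00 total_interest=$20.00
After 2 (month_end (apply 2% monthly interest)): balance=$1040.40 total_interest=$40.40
After 3 (withdraw($300)): balance=$740.40 total_interest=$40.40
After 4 (month_end (apply 2% monthly interest)): balance=$755.20 total_interest=$55.20
After 5 (month_end (apply 2% monthly interest)): balance=$770.30 total_interest=$70.30
After 6 (deposit($50)): balance=$820.30 total_interest=$70.30
After 7 (deposit($200)): balance=$1020.30 total_interest=$70.30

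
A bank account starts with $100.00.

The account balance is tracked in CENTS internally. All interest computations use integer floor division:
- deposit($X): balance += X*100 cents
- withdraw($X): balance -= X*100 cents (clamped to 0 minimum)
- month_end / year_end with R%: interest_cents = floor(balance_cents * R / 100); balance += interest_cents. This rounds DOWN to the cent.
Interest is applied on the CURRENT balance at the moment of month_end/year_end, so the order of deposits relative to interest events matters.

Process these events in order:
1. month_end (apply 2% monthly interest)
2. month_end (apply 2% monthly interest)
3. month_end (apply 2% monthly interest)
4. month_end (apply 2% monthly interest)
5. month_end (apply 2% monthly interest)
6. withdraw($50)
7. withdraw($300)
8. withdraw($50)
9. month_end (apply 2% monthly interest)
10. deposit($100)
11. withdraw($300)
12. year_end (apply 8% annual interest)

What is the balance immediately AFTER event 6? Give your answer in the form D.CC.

Answer: 60.40

Derivation:
After 1 (month_end (apply 2% monthly interest)): balance=$102.00 total_interest=$2.00
After 2 (month_end (apply 2% monthly interest)): balance=$104.04 total_interest=$4.04
After 3 (month_end (apply 2% monthly interest)): balance=$106.12 total_interest=$6.12
After 4 (month_end (apply 2% monthly interest)): balance=$108.24 total_interest=$8.24
After 5 (month_end (apply 2% monthly interest)): balance=$110.40 total_interest=$10.40
After 6 (withdraw($50)): balance=$60.40 total_interest=$10.40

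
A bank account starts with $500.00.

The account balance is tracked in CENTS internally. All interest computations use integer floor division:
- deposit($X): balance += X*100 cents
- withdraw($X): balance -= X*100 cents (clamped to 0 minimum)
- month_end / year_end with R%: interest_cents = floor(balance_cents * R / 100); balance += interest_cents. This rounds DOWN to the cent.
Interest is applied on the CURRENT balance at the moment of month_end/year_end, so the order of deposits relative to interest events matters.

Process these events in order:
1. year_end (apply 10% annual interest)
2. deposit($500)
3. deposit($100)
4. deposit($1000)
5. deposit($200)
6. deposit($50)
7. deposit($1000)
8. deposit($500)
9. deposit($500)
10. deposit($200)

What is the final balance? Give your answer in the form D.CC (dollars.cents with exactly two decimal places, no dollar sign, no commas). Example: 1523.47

After 1 (year_end (apply 10% annual interest)): balance=$550.00 total_interest=$50.00
After 2 (deposit($500)): balance=$1050.00 total_interest=$50.00
After 3 (deposit($100)): balance=$1150.00 total_interest=$50.00
After 4 (deposit($1000)): balance=$2150.00 total_interest=$50.00
After 5 (deposit($200)): balance=$2350.00 total_interest=$50.00
After 6 (deposit($50)): balance=$2400.00 total_interest=$50.00
After 7 (deposit($1000)): balance=$3400.00 total_interest=$50.00
After 8 (deposit($500)): balance=$3900.00 total_interest=$50.00
After 9 (deposit($500)): balance=$4400.00 total_interest=$50.00
After 10 (deposit($200)): balance=$4600.00 total_interest=$50.00

Answer: 4600.00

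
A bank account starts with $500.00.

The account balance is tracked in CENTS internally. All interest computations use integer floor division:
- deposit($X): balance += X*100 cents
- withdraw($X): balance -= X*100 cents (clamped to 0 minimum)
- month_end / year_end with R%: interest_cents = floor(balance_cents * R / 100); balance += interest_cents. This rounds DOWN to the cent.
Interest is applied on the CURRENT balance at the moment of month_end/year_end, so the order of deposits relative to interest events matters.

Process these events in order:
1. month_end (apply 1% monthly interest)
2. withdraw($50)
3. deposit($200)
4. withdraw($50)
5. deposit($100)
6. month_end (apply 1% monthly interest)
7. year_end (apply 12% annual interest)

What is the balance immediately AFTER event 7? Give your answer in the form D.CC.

After 1 (month_end (apply 1% monthly interest)): balance=$505.00 total_interest=$5.00
After 2 (withdraw($50)): balance=$455.00 total_interest=$5.00
After 3 (deposit($200)): balance=$655.00 total_interest=$5.00
After 4 (withdraw($50)): balance=$605.00 total_interest=$5.00
After 5 (deposit($100)): balance=$705.00 total_interest=$5.00
After 6 (month_end (apply 1% monthly interest)): balance=$712.05 total_interest=$12.05
After 7 (year_end (apply 12% annual interest)): balance=$797.49 total_interest=$97.49

Answer: 797.49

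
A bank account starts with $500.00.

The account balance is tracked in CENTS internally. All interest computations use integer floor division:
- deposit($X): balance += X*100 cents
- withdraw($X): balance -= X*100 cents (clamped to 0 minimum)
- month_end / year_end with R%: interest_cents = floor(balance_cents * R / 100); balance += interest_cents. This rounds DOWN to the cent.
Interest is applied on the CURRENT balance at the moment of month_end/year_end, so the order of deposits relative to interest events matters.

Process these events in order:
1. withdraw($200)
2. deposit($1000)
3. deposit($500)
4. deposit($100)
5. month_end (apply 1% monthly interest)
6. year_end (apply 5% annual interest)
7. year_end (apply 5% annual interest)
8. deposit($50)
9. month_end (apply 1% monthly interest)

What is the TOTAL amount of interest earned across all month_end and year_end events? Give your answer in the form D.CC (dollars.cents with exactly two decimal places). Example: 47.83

After 1 (withdraw($200)): balance=$300.00 total_interest=$0.00
After 2 (deposit($1000)): balance=$1300.00 total_interest=$0.00
After 3 (deposit($500)): balance=$1800.00 total_interest=$0.00
After 4 (deposit($100)): balance=$1900.00 total_interest=$0.00
After 5 (month_end (apply 1% monthly interest)): balance=$1919.00 total_interest=$19.00
After 6 (year_end (apply 5% annual interest)): balance=$2014.95 total_interest=$114.95
After 7 (year_end (apply 5% annual interest)): balance=$2115.69 total_interest=$215.69
After 8 (deposit($50)): balance=$2165.69 total_interest=$215.69
After 9 (month_end (apply 1% monthly interest)): balance=$2187.34 total_interest=$237.34

Answer: 237.34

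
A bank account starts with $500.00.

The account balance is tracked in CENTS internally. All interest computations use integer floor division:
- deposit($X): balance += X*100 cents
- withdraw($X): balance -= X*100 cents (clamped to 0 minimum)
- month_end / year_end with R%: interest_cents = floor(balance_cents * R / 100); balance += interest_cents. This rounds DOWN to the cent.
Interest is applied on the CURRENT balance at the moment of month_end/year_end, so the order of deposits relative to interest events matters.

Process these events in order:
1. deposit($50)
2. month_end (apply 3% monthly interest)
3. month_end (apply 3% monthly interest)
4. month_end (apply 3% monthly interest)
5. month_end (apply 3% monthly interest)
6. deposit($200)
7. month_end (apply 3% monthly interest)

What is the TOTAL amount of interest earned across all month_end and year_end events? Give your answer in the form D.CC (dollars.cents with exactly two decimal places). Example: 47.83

Answer: 93.58

Derivation:
After 1 (deposit($50)): balance=$550.00 total_interest=$0.00
After 2 (month_end (apply 3% monthly interest)): balance=$566.50 total_interest=$16.50
After 3 (month_end (apply 3% monthly interest)): balance=$583.49 total_interest=$33.49
After 4 (month_end (apply 3% monthly interest)): balance=$600.99 total_interest=$50.99
After 5 (month_end (apply 3% monthly interest)): balance=$619.01 total_interest=$69.01
After 6 (deposit($200)): balance=$819.01 total_interest=$69.01
After 7 (month_end (apply 3% monthly interest)): balance=$843.58 total_interest=$93.58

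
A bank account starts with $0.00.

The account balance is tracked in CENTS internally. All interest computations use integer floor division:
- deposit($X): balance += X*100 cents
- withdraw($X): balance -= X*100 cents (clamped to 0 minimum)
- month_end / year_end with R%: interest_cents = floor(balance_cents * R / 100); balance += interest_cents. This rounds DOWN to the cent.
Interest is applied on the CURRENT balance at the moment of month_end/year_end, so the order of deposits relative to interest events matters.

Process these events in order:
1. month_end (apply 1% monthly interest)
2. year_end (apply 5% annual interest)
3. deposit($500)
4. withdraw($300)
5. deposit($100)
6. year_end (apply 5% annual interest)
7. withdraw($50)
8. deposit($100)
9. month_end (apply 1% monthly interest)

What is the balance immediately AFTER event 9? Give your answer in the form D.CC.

After 1 (month_end (apply 1% monthly interest)): balance=$0.00 total_interest=$0.00
After 2 (year_end (apply 5% annual interest)): balance=$0.00 total_interest=$0.00
After 3 (deposit($500)): balance=$500.00 total_interest=$0.00
After 4 (withdraw($300)): balance=$200.00 total_interest=$0.00
After 5 (deposit($100)): balance=$300.00 total_interest=$0.00
After 6 (year_end (apply 5% annual interest)): balance=$315.00 total_interest=$15.00
After 7 (withdraw($50)): balance=$265.00 total_interest=$15.00
After 8 (deposit($100)): balance=$365.00 total_interest=$15.00
After 9 (month_end (apply 1% monthly interest)): balance=$368.65 total_interest=$18.65

Answer: 368.65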